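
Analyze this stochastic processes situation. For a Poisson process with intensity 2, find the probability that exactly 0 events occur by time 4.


P(N(t)=k) = (lambda*t)^k * exp(-lambda*t) / k!
lambda*t = 8
= 8^0 * exp(-8) / 0!
= 1 * 3.3546e-04 / 1
= 3.3546e-04

3.3546e-04


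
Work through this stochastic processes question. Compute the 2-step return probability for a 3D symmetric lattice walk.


P(return in 2 steps) = P(reverse first step) = 1/(2d)
= 1/6
= 0.1667

0.1667


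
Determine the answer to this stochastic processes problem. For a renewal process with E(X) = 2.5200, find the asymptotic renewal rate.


Long-run renewal rate = 1/E(X)
= 1/2.5200
= 0.3968

0.3968


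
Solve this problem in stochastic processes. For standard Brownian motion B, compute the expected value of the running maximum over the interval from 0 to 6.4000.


E(max B(s)) = sqrt(2t/pi)
= sqrt(2*6.4000/pi)
= sqrt(4.0744)
= 2.0185

2.0185


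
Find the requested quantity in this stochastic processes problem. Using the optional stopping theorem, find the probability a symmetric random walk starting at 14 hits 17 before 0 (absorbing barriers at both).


By optional stopping theorem: E(M at tau) = M(0) = 14
P(hit 17)*17 + P(hit 0)*0 = 14
P(hit 17) = (14 - 0)/(17 - 0) = 14/17 = 0.8235

0.8235


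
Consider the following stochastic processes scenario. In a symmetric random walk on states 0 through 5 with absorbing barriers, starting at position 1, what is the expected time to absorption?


For symmetric RW on 0,...,N with absorbing barriers, E(i) = i*(N-i)
E(1) = 1 * 4 = 4

4


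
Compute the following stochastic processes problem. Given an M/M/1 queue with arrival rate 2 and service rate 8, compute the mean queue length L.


rho = 2/8 = 0.2500
L = rho/(1-rho)
= 0.2500/0.7500
= 0.3333

0.3333


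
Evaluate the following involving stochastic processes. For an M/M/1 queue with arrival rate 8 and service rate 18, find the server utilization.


rho = lambda/mu
= 8/18
= 0.4444

0.4444


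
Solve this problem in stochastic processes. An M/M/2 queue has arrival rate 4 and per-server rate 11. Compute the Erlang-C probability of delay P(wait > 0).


a = lambda/mu = 0.3636
rho = a/c = 0.1818
Erlang-C formula applied:
C(c,a) = 0.0559

0.0559


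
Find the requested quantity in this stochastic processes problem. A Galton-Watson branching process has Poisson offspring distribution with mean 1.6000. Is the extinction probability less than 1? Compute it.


Since mu = 1.6000 > 1, extinction prob q < 1.
Solve s = exp(mu*(s-1)) iteratively.
q = 0.3580

0.3580


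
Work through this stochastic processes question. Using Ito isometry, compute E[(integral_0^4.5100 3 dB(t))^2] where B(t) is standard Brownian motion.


By Ito isometry: E[(int f dB)^2] = int f^2 dt
= 3^2 * 4.5100
= 9 * 4.5100 = 40.5900

40.5900


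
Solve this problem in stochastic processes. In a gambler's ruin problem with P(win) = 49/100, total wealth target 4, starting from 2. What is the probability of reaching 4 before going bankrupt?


Gambler's ruin formula:
r = q/p = 0.5100/0.4900 = 1.0408
P(win) = (1 - r^i)/(1 - r^N)
= (1 - 1.0408^2)/(1 - 1.0408^4)
= 0.4800

0.4800


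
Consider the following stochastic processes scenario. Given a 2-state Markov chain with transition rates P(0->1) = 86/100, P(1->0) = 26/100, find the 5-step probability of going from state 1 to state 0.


Computing P^5 by matrix multiplication.
P = [[0.1400, 0.8600], [0.2600, 0.7400]]
After raising P to the power 5:
P^5(1,0) = 0.2321

0.2321


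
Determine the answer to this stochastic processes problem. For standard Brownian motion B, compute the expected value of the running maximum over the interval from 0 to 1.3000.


E(max B(s)) = sqrt(2t/pi)
= sqrt(2*1.3000/pi)
= sqrt(0.8276)
= 0.9097

0.9097


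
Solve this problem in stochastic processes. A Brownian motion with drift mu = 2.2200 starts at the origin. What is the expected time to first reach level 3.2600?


Expected first passage time = a/mu
= 3.2600/2.2200
= 1.4685

1.4685


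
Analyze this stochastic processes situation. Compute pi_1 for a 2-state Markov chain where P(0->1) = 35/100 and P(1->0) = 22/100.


Stationary distribution: pi_0 = p10/(p01+p10), pi_1 = p01/(p01+p10)
p01 = 0.3500, p10 = 0.2200
pi_1 = 0.6140

0.6140


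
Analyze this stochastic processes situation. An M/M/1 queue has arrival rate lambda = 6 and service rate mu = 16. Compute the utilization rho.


rho = lambda/mu
= 6/16
= 0.3750

0.3750


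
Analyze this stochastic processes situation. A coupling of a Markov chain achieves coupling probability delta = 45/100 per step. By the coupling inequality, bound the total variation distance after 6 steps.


TV distance bound <= (1-delta)^n
= (1 - 0.4500)^6
= 0.5500^6
= 0.0277

0.0277


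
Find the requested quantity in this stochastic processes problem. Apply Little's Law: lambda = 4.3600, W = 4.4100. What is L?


Little's Law: L = lambda * W
= 4.3600 * 4.4100
= 19.2276

19.2276


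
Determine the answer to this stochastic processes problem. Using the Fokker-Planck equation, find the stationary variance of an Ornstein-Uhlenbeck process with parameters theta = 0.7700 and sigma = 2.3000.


Stationary variance = sigma^2 / (2*theta)
= 2.3000^2 / (2*0.7700)
= 5.2900 / 1.5400
= 3.4351

3.4351


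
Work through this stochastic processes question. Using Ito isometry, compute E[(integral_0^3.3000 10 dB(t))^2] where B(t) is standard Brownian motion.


By Ito isometry: E[(int f dB)^2] = int f^2 dt
= 10^2 * 3.3000
= 100 * 3.3000 = 330.0000

330.0000


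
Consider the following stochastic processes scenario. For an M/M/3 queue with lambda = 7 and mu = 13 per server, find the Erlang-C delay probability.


a = lambda/mu = 0.5385
rho = a/c = 0.1795
Erlang-C formula applied:
C(c,a) = 0.0185

0.0185


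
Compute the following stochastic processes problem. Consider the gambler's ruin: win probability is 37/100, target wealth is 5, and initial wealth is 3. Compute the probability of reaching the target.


Gambler's ruin formula:
r = q/p = 0.6300/0.3700 = 1.7027
P(win) = (1 - r^i)/(1 - r^N)
= (1 - 1.7027^3)/(1 - 1.7027^5)
= 0.2957

0.2957


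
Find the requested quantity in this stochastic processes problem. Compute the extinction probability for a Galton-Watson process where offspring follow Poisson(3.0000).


Since mu = 3.0000 > 1, extinction prob q < 1.
Solve s = exp(mu*(s-1)) iteratively.
q = 0.0595

0.0595


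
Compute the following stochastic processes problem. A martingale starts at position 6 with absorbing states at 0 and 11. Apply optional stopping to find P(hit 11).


By optional stopping theorem: E(M at tau) = M(0) = 6
P(hit 11)*11 + P(hit 0)*0 = 6
P(hit 11) = (6 - 0)/(11 - 0) = 6/11 = 0.5455

0.5455


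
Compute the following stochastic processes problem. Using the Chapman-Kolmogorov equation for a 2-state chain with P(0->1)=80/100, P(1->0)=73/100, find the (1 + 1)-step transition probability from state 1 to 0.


P^2 = P^1 * P^1
Computing via matrix multiplication of the transition matrix.
Entry (1,0) of P^2 = 0.3431

0.3431


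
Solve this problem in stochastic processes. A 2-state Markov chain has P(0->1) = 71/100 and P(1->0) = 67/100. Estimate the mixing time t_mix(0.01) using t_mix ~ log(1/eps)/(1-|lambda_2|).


lambda_2 = |1 - p01 - p10| = |1 - 0.7100 - 0.6700| = 0.3800
t_mix ~ log(1/eps)/(1 - |lambda_2|)
= log(100)/(1 - 0.3800) = 4.6052/0.6200
= 7.4277

7.4277


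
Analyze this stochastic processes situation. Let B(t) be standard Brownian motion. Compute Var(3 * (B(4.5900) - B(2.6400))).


Var(alpha*(B(t)-B(s))) = alpha^2 * (t-s)
= 3^2 * (4.5900 - 2.6400)
= 9 * 1.9500
= 17.5500

17.5500


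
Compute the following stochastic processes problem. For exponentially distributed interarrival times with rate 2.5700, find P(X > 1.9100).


P(X > t) = exp(-lambda * t)
= exp(-2.5700 * 1.9100)
= exp(-4.9087) = 0.0074

0.0074


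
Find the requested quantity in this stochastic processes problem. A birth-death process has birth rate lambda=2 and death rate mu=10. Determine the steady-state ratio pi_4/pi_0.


For birth-death process, pi_n/pi_0 = (lambda/mu)^n
= (2/10)^4
= 0.0016

0.0016


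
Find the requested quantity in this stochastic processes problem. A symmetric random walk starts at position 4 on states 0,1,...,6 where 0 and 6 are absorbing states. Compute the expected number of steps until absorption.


For symmetric RW on 0,...,N with absorbing barriers, E(i) = i*(N-i)
E(4) = 4 * 2 = 8

8


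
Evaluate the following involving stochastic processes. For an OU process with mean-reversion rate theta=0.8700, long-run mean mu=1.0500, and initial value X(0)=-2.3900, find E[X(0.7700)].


E[X(t)] = mu + (X(0) - mu)*exp(-theta*t)
= 1.0500 + (-2.3900 - 1.0500)*exp(-0.8700*0.7700)
= 1.0500 + -3.4400 * 0.5118
= -0.7105

-0.7105


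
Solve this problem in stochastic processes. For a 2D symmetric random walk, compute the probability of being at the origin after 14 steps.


P = C(14,7)^2 / 4^14
= 3432^2 / 268435456
= 11778624 / 268435456
= 0.0439

0.0439


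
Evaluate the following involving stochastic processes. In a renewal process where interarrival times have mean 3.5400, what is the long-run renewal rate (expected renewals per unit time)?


Long-run renewal rate = 1/E(X)
= 1/3.5400
= 0.2825

0.2825


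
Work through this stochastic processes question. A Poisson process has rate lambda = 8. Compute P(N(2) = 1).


P(N(t)=k) = (lambda*t)^k * exp(-lambda*t) / k!
lambda*t = 16
= 16^1 * exp(-16) / 1!
= 16 * 1.1254e-07 / 1
= 1.8006e-06

1.8006e-06


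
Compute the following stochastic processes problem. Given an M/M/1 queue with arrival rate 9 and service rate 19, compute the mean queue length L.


rho = 9/19 = 0.4737
L = rho/(1-rho)
= 0.4737/0.5263
= 0.9000

0.9000


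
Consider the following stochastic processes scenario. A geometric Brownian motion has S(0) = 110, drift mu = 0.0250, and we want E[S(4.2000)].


E[S(t)] = S(0) * exp(mu * t)
= 110 * exp(0.0250 * 4.2000)
= 110 * 1.1107
= 122.1782

122.1782


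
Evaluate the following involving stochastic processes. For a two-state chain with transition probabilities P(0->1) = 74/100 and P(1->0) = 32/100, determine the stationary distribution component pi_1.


Stationary distribution: pi_0 = p10/(p01+p10), pi_1 = p01/(p01+p10)
p01 = 0.7400, p10 = 0.3200
pi_1 = 0.6981

0.6981


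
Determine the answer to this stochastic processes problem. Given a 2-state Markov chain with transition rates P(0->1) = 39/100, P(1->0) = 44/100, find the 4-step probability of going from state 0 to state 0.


Computing P^4 by matrix multiplication.
P = [[0.6100, 0.3900], [0.4400, 0.5600]]
After raising P to the power 4:
P^4(0,0) = 0.5305

0.5305


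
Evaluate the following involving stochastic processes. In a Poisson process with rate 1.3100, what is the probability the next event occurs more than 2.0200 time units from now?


P(X > t) = exp(-lambda * t)
= exp(-1.3100 * 2.0200)
= exp(-2.6462) = 0.0709

0.0709


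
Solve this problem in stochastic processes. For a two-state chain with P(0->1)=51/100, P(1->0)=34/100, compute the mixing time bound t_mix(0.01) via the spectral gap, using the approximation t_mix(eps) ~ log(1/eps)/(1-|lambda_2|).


lambda_2 = |1 - p01 - p10| = |1 - 0.5100 - 0.3400| = 0.1500
t_mix ~ log(1/eps)/(1 - |lambda_2|)
= log(100)/(1 - 0.1500) = 4.6052/0.8500
= 5.4178

5.4178


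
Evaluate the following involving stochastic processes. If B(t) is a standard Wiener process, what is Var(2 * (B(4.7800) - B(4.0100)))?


Var(alpha*(B(t)-B(s))) = alpha^2 * (t-s)
= 2^2 * (4.7800 - 4.0100)
= 4 * 0.7700
= 3.0800

3.0800


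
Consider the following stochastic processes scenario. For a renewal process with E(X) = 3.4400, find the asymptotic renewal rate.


Long-run renewal rate = 1/E(X)
= 1/3.4400
= 0.2907

0.2907


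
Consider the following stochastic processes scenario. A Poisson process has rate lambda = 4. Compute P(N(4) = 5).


P(N(t)=k) = (lambda*t)^k * exp(-lambda*t) / k!
lambda*t = 16
= 16^5 * exp(-16) / 5!
= 1048576 * 1.1254e-07 / 120
= 9.8335e-04

9.8335e-04


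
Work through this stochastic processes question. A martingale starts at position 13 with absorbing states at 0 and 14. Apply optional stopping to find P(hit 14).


By optional stopping theorem: E(M at tau) = M(0) = 13
P(hit 14)*14 + P(hit 0)*0 = 13
P(hit 14) = (13 - 0)/(14 - 0) = 13/14 = 0.9286

0.9286


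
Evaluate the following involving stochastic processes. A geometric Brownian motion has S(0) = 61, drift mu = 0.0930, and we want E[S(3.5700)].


E[S(t)] = S(0) * exp(mu * t)
= 61 * exp(0.0930 * 3.5700)
= 61 * 1.3938
= 85.0198

85.0198


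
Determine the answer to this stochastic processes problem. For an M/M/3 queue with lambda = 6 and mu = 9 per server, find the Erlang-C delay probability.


a = lambda/mu = 0.6667
rho = a/c = 0.2222
Erlang-C formula applied:
C(c,a) = 0.0325

0.0325


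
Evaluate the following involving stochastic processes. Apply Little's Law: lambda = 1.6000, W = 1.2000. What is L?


Little's Law: L = lambda * W
= 1.6000 * 1.2000
= 1.9200

1.9200


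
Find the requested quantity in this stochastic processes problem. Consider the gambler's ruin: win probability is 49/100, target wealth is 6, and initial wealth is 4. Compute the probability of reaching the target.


Gambler's ruin formula:
r = q/p = 0.5100/0.4900 = 1.0408
P(win) = (1 - r^i)/(1 - r^N)
= (1 - 1.0408^4)/(1 - 1.0408^6)
= 0.6397

0.6397


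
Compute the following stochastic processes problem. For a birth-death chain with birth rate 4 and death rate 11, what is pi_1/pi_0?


For birth-death process, pi_n/pi_0 = (lambda/mu)^n
= (4/11)^1
= 0.3636

0.3636


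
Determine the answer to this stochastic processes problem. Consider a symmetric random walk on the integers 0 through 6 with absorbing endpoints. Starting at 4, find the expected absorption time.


For symmetric RW on 0,...,N with absorbing barriers, E(i) = i*(N-i)
E(4) = 4 * 2 = 8

8


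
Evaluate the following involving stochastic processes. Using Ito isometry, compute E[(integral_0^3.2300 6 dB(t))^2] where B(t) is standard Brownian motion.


By Ito isometry: E[(int f dB)^2] = int f^2 dt
= 6^2 * 3.2300
= 36 * 3.2300 = 116.2800

116.2800


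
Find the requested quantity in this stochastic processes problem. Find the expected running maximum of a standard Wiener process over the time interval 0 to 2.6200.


E(max B(s)) = sqrt(2t/pi)
= sqrt(2*2.6200/pi)
= sqrt(1.6679)
= 1.2915

1.2915


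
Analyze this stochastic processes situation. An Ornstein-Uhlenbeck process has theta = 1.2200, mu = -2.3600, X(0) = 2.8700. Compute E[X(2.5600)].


E[X(t)] = mu + (X(0) - mu)*exp(-theta*t)
= -2.3600 + (2.8700 - -2.3600)*exp(-1.2200*2.5600)
= -2.3600 + 5.2300 * 0.0440
= -2.1298

-2.1298


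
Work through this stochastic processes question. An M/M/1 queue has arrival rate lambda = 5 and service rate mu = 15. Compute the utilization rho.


rho = lambda/mu
= 5/15
= 0.3333

0.3333


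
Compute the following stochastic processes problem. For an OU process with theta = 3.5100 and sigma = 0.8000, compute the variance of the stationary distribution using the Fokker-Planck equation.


Stationary variance = sigma^2 / (2*theta)
= 0.8000^2 / (2*3.5100)
= 0.6400 / 7.0200
= 0.0912

0.0912


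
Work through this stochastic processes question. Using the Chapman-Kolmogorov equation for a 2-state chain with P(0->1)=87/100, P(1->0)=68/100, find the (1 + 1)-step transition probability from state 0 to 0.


P^2 = P^1 * P^1
Computing via matrix multiplication of the transition matrix.
Entry (0,0) of P^2 = 0.6085

0.6085


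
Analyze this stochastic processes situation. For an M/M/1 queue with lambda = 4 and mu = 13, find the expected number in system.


rho = 4/13 = 0.3077
L = rho/(1-rho)
= 0.3077/0.6923
= 0.4444

0.4444


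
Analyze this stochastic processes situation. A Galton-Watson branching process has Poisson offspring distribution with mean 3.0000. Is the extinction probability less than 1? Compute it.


Since mu = 3.0000 > 1, extinction prob q < 1.
Solve s = exp(mu*(s-1)) iteratively.
q = 0.0595

0.0595


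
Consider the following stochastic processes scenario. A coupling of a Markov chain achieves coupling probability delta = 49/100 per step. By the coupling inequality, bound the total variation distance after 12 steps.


TV distance bound <= (1-delta)^n
= (1 - 0.4900)^12
= 0.5100^12
= 3.0963e-04

3.0963e-04


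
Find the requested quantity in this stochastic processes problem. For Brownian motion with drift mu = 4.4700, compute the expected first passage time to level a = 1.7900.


Expected first passage time = a/mu
= 1.7900/4.4700
= 0.4004

0.4004


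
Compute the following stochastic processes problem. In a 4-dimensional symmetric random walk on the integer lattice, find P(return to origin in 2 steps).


P(return in 2 steps) = P(reverse first step) = 1/(2d)
= 1/8
= 0.1250

0.1250


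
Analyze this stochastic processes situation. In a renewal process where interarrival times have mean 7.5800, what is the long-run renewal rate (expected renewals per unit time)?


Long-run renewal rate = 1/E(X)
= 1/7.5800
= 0.1319

0.1319


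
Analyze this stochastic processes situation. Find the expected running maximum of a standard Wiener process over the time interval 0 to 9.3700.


E(max B(s)) = sqrt(2t/pi)
= sqrt(2*9.3700/pi)
= sqrt(5.9651)
= 2.4424

2.4424


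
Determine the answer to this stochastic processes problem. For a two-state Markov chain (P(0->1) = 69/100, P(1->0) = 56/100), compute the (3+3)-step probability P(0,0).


P^6 = P^3 * P^3
Computing via matrix multiplication of the transition matrix.
Entry (0,0) of P^6 = 0.4481

0.4481


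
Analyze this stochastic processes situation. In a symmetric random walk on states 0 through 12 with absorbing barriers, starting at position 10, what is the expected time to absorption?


For symmetric RW on 0,...,N with absorbing barriers, E(i) = i*(N-i)
E(10) = 10 * 2 = 20

20


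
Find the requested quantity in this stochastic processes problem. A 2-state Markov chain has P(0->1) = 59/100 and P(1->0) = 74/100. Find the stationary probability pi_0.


Stationary distribution: pi_0 = p10/(p01+p10), pi_1 = p01/(p01+p10)
p01 = 0.5900, p10 = 0.7400
pi_0 = 0.5564

0.5564


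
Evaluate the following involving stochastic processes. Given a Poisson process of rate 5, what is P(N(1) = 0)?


P(N(t)=k) = (lambda*t)^k * exp(-lambda*t) / k!
lambda*t = 5
= 5^0 * exp(-5) / 0!
= 1 * 0.0067 / 1
= 0.0067

0.0067


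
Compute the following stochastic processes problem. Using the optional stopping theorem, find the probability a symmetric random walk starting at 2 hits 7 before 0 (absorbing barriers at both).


By optional stopping theorem: E(M at tau) = M(0) = 2
P(hit 7)*7 + P(hit 0)*0 = 2
P(hit 7) = (2 - 0)/(7 - 0) = 2/7 = 0.2857

0.2857


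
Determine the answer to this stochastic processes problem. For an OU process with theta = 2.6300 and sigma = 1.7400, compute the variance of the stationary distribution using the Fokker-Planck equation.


Stationary variance = sigma^2 / (2*theta)
= 1.7400^2 / (2*2.6300)
= 3.0276 / 5.2600
= 0.5756

0.5756


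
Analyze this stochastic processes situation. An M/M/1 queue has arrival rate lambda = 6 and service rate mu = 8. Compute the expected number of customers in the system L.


rho = 6/8 = 0.7500
L = rho/(1-rho)
= 0.7500/0.2500
= 3.0000

3.0000


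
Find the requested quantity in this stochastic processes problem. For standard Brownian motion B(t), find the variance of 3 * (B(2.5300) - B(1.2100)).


Var(alpha*(B(t)-B(s))) = alpha^2 * (t-s)
= 3^2 * (2.5300 - 1.2100)
= 9 * 1.3200
= 11.8800

11.8800


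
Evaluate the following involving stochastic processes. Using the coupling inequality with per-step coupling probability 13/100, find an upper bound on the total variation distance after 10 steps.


TV distance bound <= (1-delta)^n
= (1 - 0.1300)^10
= 0.8700^10
= 0.2484

0.2484


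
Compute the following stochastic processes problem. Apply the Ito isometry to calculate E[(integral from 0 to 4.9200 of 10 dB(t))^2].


By Ito isometry: E[(int f dB)^2] = int f^2 dt
= 10^2 * 4.9200
= 100 * 4.9200 = 492.0000

492.0000


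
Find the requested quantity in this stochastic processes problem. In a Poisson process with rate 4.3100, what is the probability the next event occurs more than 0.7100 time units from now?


P(X > t) = exp(-lambda * t)
= exp(-4.3100 * 0.7100)
= exp(-3.0601) = 0.0469

0.0469


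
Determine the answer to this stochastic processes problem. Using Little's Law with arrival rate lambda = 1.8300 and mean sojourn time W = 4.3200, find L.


Little's Law: L = lambda * W
= 1.8300 * 4.3200
= 7.9056

7.9056


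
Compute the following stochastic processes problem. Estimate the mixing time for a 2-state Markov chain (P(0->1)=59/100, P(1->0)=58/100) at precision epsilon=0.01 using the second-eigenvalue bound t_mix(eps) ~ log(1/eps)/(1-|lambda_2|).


lambda_2 = |1 - p01 - p10| = |1 - 0.5900 - 0.5800| = 0.1700
t_mix ~ log(1/eps)/(1 - |lambda_2|)
= log(100)/(1 - 0.1700) = 4.6052/0.8300
= 5.5484

5.5484


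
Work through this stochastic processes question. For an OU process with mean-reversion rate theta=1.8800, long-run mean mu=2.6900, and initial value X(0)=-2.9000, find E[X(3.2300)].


E[X(t)] = mu + (X(0) - mu)*exp(-theta*t)
= 2.6900 + (-2.9000 - 2.6900)*exp(-1.8800*3.2300)
= 2.6900 + -5.5900 * 0.0023
= 2.6771

2.6771


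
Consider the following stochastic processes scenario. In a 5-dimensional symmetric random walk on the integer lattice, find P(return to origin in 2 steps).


P(return in 2 steps) = P(reverse first step) = 1/(2d)
= 1/10
= 0.1000

0.1000


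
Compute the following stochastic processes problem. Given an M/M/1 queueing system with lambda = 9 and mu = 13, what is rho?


rho = lambda/mu
= 9/13
= 0.6923

0.6923


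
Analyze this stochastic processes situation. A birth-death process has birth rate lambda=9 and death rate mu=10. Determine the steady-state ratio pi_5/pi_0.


For birth-death process, pi_n/pi_0 = (lambda/mu)^n
= (9/10)^5
= 0.5905

0.5905


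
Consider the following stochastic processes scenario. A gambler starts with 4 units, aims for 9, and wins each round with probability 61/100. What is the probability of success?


Gambler's ruin formula:
r = q/p = 0.3900/0.6100 = 0.6393
P(win) = (1 - r^i)/(1 - r^N)
= (1 - 0.6393^4)/(1 - 0.6393^9)
= 0.8481

0.8481


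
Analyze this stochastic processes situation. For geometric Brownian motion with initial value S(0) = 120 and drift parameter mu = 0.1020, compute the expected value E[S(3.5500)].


E[S(t)] = S(0) * exp(mu * t)
= 120 * exp(0.1020 * 3.5500)
= 120 * 1.4363
= 172.3611

172.3611


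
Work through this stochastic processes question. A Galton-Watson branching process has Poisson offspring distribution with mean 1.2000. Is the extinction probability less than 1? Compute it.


Since mu = 1.2000 > 1, extinction prob q < 1.
Solve s = exp(mu*(s-1)) iteratively.
q = 0.6863

0.6863


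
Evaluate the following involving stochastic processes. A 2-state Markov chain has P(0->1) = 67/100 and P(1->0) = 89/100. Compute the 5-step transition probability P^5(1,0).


Computing P^5 by matrix multiplication.
P = [[0.3300, 0.6700], [0.8900, 0.1100]]
After raising P to the power 5:
P^5(1,0) = 0.6019

0.6019


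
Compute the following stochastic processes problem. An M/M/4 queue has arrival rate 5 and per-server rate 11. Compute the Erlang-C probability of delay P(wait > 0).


a = lambda/mu = 0.4545
rho = a/c = 0.1136
Erlang-C formula applied:
C(c,a) = 0.0013

0.0013


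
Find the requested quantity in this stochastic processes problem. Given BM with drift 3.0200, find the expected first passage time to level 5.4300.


Expected first passage time = a/mu
= 5.4300/3.0200
= 1.7980

1.7980


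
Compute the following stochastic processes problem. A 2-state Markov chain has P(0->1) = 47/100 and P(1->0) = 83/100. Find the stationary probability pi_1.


Stationary distribution: pi_0 = p10/(p01+p10), pi_1 = p01/(p01+p10)
p01 = 0.4700, p10 = 0.8300
pi_1 = 0.3615

0.3615


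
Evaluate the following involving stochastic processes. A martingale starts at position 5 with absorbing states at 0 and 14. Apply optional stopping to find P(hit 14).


By optional stopping theorem: E(M at tau) = M(0) = 5
P(hit 14)*14 + P(hit 0)*0 = 5
P(hit 14) = (5 - 0)/(14 - 0) = 5/14 = 0.3571

0.3571


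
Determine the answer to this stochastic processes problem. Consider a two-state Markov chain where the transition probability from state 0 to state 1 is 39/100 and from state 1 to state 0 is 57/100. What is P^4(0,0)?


Computing P^4 by matrix multiplication.
P = [[0.6100, 0.3900], [0.5700, 0.4300]]
After raising P to the power 4:
P^4(0,0) = 0.5938

0.5938


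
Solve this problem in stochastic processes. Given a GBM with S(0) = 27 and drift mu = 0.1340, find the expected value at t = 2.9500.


E[S(t)] = S(0) * exp(mu * t)
= 27 * exp(0.1340 * 2.9500)
= 27 * 1.4848
= 40.0904

40.0904


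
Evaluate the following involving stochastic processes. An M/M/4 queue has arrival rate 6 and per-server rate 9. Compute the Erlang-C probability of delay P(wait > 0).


a = lambda/mu = 0.6667
rho = a/c = 0.1667
Erlang-C formula applied:
C(c,a) = 0.0051

0.0051


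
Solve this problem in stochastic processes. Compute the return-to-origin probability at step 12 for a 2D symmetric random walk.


P = C(12,6)^2 / 4^12
= 924^2 / 16777216
= 853776 / 16777216
= 0.0509

0.0509


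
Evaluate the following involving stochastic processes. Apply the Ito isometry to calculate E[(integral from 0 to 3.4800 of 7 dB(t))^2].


By Ito isometry: E[(int f dB)^2] = int f^2 dt
= 7^2 * 3.4800
= 49 * 3.4800 = 170.5200

170.5200


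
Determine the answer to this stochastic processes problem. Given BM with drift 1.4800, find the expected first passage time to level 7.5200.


Expected first passage time = a/mu
= 7.5200/1.4800
= 5.0811

5.0811


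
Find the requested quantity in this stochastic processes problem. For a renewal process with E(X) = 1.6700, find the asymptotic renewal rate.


Long-run renewal rate = 1/E(X)
= 1/1.6700
= 0.5988

0.5988


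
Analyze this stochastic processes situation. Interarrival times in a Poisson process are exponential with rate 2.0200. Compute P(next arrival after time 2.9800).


P(X > t) = exp(-lambda * t)
= exp(-2.0200 * 2.9800)
= exp(-6.0196) = 0.0024

0.0024


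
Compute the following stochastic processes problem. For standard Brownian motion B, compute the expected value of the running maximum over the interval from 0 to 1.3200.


E(max B(s)) = sqrt(2t/pi)
= sqrt(2*1.3200/pi)
= sqrt(0.8403)
= 0.9167

0.9167


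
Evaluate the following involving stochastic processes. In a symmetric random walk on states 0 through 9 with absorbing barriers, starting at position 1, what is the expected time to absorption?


For symmetric RW on 0,...,N with absorbing barriers, E(i) = i*(N-i)
E(1) = 1 * 8 = 8

8


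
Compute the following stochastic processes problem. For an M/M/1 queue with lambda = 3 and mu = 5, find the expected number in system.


rho = 3/5 = 0.6000
L = rho/(1-rho)
= 0.6000/0.4000
= 1.5000

1.5000


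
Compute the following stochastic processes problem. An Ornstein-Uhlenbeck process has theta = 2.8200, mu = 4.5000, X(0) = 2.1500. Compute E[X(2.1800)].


E[X(t)] = mu + (X(0) - mu)*exp(-theta*t)
= 4.5000 + (2.1500 - 4.5000)*exp(-2.8200*2.1800)
= 4.5000 + -2.3500 * 0.0021
= 4.4950

4.4950


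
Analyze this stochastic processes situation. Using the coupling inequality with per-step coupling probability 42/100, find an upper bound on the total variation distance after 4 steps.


TV distance bound <= (1-delta)^n
= (1 - 0.4200)^4
= 0.5800^4
= 0.1132

0.1132


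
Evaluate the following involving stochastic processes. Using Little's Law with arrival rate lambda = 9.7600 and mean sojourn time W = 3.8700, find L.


Little's Law: L = lambda * W
= 9.7600 * 3.8700
= 37.7712

37.7712


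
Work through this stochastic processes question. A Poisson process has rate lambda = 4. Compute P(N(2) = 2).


P(N(t)=k) = (lambda*t)^k * exp(-lambda*t) / k!
lambda*t = 8
= 8^2 * exp(-8) / 2!
= 64 * 3.3546e-04 / 2
= 0.0107

0.0107


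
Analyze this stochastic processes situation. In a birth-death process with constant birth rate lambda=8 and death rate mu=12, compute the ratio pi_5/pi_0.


For birth-death process, pi_n/pi_0 = (lambda/mu)^n
= (8/12)^5
= 0.1317

0.1317


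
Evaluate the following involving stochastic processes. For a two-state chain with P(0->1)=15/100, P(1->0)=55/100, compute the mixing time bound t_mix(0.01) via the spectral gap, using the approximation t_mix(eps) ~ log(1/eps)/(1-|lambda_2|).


lambda_2 = |1 - p01 - p10| = |1 - 0.1500 - 0.5500| = 0.3000
t_mix ~ log(1/eps)/(1 - |lambda_2|)
= log(100)/(1 - 0.3000) = 4.6052/0.7000
= 6.5788

6.5788


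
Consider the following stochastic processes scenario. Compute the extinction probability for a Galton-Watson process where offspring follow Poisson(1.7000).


Since mu = 1.7000 > 1, extinction prob q < 1.
Solve s = exp(mu*(s-1)) iteratively.
q = 0.3088

0.3088


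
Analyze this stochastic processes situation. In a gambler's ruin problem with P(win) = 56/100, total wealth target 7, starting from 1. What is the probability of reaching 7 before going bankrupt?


Gambler's ruin formula:
r = q/p = 0.4400/0.5600 = 0.7857
P(win) = (1 - r^i)/(1 - r^N)
= (1 - 0.7857^1)/(1 - 0.7857^7)
= 0.2629

0.2629


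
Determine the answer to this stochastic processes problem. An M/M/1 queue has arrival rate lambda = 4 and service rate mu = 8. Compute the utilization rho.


rho = lambda/mu
= 4/8
= 0.5000

0.5000


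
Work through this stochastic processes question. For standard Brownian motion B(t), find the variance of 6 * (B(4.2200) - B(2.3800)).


Var(alpha*(B(t)-B(s))) = alpha^2 * (t-s)
= 6^2 * (4.2200 - 2.3800)
= 36 * 1.8400
= 66.2400

66.2400


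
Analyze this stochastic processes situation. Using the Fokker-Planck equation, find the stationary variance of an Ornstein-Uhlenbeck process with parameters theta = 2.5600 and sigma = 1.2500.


Stationary variance = sigma^2 / (2*theta)
= 1.2500^2 / (2*2.5600)
= 1.5625 / 5.1200
= 0.3052

0.3052


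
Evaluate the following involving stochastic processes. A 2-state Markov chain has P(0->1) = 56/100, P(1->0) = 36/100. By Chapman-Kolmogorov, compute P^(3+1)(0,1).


P^4 = P^3 * P^1
Computing via matrix multiplication of the transition matrix.
Entry (0,1) of P^4 = 0.6087

0.6087


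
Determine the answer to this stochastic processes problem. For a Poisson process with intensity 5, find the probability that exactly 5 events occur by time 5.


P(N(t)=k) = (lambda*t)^k * exp(-lambda*t) / k!
lambda*t = 25
= 25^5 * exp(-25) / 5!
= 9765625 * 1.3888e-11 / 120
= 1.1302e-06

1.1302e-06


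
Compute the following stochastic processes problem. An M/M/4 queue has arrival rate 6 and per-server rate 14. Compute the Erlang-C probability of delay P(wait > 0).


a = lambda/mu = 0.4286
rho = a/c = 0.1071
Erlang-C formula applied:
C(c,a) = 0.0010

0.0010


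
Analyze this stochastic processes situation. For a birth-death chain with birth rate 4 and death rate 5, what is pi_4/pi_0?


For birth-death process, pi_n/pi_0 = (lambda/mu)^n
= (4/5)^4
= 0.4096

0.4096


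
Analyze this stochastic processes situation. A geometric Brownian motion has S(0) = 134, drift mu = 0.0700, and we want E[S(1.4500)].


E[S(t)] = S(0) * exp(mu * t)
= 134 * exp(0.0700 * 1.4500)
= 134 * 1.1068
= 148.3152

148.3152


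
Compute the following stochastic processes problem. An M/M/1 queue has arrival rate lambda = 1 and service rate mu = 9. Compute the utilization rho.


rho = lambda/mu
= 1/9
= 0.1111

0.1111


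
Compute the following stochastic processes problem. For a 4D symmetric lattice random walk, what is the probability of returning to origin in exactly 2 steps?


P(return in 2 steps) = P(reverse first step) = 1/(2d)
= 1/8
= 0.1250

0.1250


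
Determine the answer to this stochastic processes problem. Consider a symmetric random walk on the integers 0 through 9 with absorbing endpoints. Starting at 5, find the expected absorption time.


For symmetric RW on 0,...,N with absorbing barriers, E(i) = i*(N-i)
E(5) = 5 * 4 = 20

20


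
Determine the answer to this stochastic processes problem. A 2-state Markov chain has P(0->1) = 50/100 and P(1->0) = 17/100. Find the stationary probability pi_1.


Stationary distribution: pi_0 = p10/(p01+p10), pi_1 = p01/(p01+p10)
p01 = 0.5000, p10 = 0.1700
pi_1 = 0.7463

0.7463


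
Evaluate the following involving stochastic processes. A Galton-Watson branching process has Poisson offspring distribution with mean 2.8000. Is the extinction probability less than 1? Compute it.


Since mu = 2.8000 > 1, extinction prob q < 1.
Solve s = exp(mu*(s-1)) iteratively.
q = 0.0750

0.0750


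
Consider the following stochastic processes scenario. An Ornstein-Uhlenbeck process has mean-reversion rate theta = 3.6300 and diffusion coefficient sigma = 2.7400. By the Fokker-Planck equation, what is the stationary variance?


Stationary variance = sigma^2 / (2*theta)
= 2.7400^2 / (2*3.6300)
= 7.5076 / 7.2600
= 1.0341

1.0341


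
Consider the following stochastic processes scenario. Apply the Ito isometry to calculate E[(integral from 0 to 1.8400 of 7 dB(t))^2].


By Ito isometry: E[(int f dB)^2] = int f^2 dt
= 7^2 * 1.8400
= 49 * 1.8400 = 90.1600

90.1600


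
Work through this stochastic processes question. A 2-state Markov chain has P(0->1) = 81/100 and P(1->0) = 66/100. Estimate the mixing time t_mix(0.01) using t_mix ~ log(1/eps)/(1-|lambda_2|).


lambda_2 = |1 - p01 - p10| = |1 - 0.8100 - 0.6600| = 0.4700
t_mix ~ log(1/eps)/(1 - |lambda_2|)
= log(100)/(1 - 0.4700) = 4.6052/0.5300
= 8.6890

8.6890


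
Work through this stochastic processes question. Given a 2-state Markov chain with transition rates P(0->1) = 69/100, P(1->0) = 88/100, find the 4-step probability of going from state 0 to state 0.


Computing P^4 by matrix multiplication.
P = [[0.3100, 0.6900], [0.8800, 0.1200]]
After raising P to the power 4:
P^4(0,0) = 0.6069

0.6069


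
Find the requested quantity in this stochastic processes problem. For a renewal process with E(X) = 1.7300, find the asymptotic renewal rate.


Long-run renewal rate = 1/E(X)
= 1/1.7300
= 0.5780

0.5780


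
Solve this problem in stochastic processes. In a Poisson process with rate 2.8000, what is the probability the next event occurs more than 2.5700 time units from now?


P(X > t) = exp(-lambda * t)
= exp(-2.8000 * 2.5700)
= exp(-7.1960) = 7.4958e-04

7.4958e-04


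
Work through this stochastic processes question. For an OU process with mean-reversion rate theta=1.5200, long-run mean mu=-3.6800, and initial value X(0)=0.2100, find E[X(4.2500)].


E[X(t)] = mu + (X(0) - mu)*exp(-theta*t)
= -3.6800 + (0.2100 - -3.6800)*exp(-1.5200*4.2500)
= -3.6800 + 3.8900 * 0.0016
= -3.6739

-3.6739


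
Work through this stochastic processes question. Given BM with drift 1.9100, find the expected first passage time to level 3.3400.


Expected first passage time = a/mu
= 3.3400/1.9100
= 1.7487

1.7487


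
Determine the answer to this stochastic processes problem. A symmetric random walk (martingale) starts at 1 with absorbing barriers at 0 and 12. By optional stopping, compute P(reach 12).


By optional stopping theorem: E(M at tau) = M(0) = 1
P(hit 12)*12 + P(hit 0)*0 = 1
P(hit 12) = (1 - 0)/(12 - 0) = 1/12 = 0.0833

0.0833


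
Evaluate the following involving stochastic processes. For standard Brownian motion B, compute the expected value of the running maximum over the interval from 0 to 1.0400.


E(max B(s)) = sqrt(2t/pi)
= sqrt(2*1.0400/pi)
= sqrt(0.6621)
= 0.8137

0.8137


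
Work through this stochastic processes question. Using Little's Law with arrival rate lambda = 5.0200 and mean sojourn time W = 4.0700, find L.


Little's Law: L = lambda * W
= 5.0200 * 4.0700
= 20.4314

20.4314


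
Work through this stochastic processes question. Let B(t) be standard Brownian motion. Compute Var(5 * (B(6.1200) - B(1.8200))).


Var(alpha*(B(t)-B(s))) = alpha^2 * (t-s)
= 5^2 * (6.1200 - 1.8200)
= 25 * 4.3000
= 107.5000

107.5000


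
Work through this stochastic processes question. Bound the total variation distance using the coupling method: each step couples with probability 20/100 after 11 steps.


TV distance bound <= (1-delta)^n
= (1 - 0.2000)^11
= 0.8000^11
= 0.0859

0.0859


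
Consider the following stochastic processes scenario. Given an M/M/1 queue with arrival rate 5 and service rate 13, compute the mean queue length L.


rho = 5/13 = 0.3846
L = rho/(1-rho)
= 0.3846/0.6154
= 0.6250

0.6250


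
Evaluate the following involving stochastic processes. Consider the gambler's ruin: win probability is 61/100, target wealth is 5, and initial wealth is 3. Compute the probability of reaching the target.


Gambler's ruin formula:
r = q/p = 0.3900/0.6100 = 0.6393
P(win) = (1 - r^i)/(1 - r^N)
= (1 - 0.6393^3)/(1 - 0.6393^5)
= 0.8270

0.8270


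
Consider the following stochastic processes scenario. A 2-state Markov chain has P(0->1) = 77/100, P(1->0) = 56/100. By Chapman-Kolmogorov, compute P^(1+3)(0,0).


P^4 = P^1 * P^3
Computing via matrix multiplication of the transition matrix.
Entry (0,0) of P^4 = 0.4279

0.4279


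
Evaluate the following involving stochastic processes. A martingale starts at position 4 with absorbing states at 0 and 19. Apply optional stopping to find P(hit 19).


By optional stopping theorem: E(M at tau) = M(0) = 4
P(hit 19)*19 + P(hit 0)*0 = 4
P(hit 19) = (4 - 0)/(19 - 0) = 4/19 = 0.2105

0.2105


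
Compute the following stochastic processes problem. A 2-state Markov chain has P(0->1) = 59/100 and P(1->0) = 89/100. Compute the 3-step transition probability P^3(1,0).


Computing P^3 by matrix multiplication.
P = [[0.4100, 0.5900], [0.8900, 0.1100]]
After raising P to the power 3:
P^3(1,0) = 0.6679

0.6679


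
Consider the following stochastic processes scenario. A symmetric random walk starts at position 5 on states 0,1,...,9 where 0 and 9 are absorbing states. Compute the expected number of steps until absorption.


For symmetric RW on 0,...,N with absorbing barriers, E(i) = i*(N-i)
E(5) = 5 * 4 = 20

20


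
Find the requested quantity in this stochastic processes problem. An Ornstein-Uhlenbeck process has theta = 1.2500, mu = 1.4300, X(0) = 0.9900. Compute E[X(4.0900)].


E[X(t)] = mu + (X(0) - mu)*exp(-theta*t)
= 1.4300 + (0.9900 - 1.4300)*exp(-1.2500*4.0900)
= 1.4300 + -0.4400 * 0.0060
= 1.4274

1.4274


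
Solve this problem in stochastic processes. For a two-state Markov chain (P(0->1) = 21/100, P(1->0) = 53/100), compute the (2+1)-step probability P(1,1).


P^3 = P^2 * P^1
Computing via matrix multiplication of the transition matrix.
Entry (1,1) of P^3 = 0.2964

0.2964


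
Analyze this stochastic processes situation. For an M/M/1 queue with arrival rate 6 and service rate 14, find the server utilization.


rho = lambda/mu
= 6/14
= 0.4286

0.4286


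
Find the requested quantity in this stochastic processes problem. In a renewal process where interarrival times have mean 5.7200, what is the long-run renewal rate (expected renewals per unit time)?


Long-run renewal rate = 1/E(X)
= 1/5.7200
= 0.1748

0.1748


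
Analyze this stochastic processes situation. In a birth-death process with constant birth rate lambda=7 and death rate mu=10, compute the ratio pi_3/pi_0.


For birth-death process, pi_n/pi_0 = (lambda/mu)^n
= (7/10)^3
= 0.3430

0.3430
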